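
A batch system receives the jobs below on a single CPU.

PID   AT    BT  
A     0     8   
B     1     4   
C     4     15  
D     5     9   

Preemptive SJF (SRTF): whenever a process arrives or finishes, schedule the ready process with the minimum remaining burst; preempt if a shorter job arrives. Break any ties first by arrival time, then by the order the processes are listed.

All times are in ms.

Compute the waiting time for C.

Timeline: | A 0-1 | B 1-5 | A 5-12 | D 12-21 | C 21-36 |
Completion: A=12  B=5  C=36  D=21
Turnaround (C−A): A=12  B=4  C=32  D=16
Waiting(C) = turnaround − burst = 32 − 15 = 17

17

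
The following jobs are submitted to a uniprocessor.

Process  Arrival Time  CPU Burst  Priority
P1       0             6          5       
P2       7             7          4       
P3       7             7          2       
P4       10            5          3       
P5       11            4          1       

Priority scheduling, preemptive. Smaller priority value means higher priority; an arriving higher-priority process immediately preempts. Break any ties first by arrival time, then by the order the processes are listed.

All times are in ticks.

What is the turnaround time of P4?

13

Schedule: | P1 0-6 | idle 6-7 | P3 7-11 | P5 11-15 | P3 15-18 | P4 18-23 | P2 23-30 |
Completion: P1=6  P2=30  P3=18  P4=23  P5=15
Turnaround (C−A): P1=6  P2=23  P3=11  P4=13  P5=4
Turnaround(P4) = completion − arrival = 23 − 10 = 13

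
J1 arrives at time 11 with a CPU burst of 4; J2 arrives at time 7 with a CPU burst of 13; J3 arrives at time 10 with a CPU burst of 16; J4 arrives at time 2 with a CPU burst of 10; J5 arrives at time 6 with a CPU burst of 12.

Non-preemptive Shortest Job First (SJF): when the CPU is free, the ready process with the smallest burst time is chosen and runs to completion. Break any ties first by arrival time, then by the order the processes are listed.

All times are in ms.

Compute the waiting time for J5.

10

Gantt: | idle 0-2 | J4 2-12 | J1 12-16 | J5 16-28 | J2 28-41 | J3 41-57 |
Completion: J1=16  J2=41  J3=57  J4=12  J5=28
Turnaround (C−A): J1=5  J2=34  J3=47  J4=10  J5=22
Waiting(J5) = turnaround − burst = 22 − 12 = 10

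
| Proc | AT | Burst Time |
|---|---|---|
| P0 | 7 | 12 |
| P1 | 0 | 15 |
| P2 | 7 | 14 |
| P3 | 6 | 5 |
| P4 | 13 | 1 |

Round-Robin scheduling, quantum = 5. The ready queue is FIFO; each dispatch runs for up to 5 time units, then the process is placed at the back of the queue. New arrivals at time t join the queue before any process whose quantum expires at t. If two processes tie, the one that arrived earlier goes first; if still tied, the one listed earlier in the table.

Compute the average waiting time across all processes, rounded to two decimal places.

Schedule: | P1 0-10 | P3 10-15 | P0 15-20 | P2 20-25 | P1 25-30 | P4 30-31 | P0 31-36 | P2 36-41 | P0 41-43 | P2 43-47 |
Completion: P0=43  P1=30  P2=47  P3=15  P4=31
Waiting times: P0=24, P1=15, P2=26, P3=4, P4=17
Average waiting = (24+15+26+4+17) / 5 = 86/5 = 17.20

17.20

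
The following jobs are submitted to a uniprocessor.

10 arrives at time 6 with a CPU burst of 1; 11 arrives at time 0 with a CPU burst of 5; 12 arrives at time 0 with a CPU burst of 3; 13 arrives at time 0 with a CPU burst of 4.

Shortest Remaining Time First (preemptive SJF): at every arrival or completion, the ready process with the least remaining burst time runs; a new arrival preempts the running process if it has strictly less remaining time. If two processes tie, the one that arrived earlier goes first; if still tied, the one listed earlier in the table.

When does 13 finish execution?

7

Gantt: | 12 0-3 | 13 3-7 | 10 7-8 | 11 8-13 |
Completion: 10=8  11=13  12=3  13=7
Turnaround (C−A): 10=2  11=13  12=3  13=7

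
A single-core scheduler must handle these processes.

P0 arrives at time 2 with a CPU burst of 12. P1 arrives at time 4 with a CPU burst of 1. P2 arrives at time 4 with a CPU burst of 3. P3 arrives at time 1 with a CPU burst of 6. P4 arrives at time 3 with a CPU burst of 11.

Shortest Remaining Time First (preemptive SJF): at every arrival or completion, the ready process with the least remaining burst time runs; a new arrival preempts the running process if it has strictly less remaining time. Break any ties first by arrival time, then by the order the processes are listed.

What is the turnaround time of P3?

7

Timeline: | idle 0-1 | P3 1-4 | P1 4-5 | P3 5-8 | P2 8-11 | P4 11-22 | P0 22-34 |
Completion: P0=34  P1=5  P2=11  P3=8  P4=22
Turnaround(P3) = completion − arrival = 8 − 1 = 7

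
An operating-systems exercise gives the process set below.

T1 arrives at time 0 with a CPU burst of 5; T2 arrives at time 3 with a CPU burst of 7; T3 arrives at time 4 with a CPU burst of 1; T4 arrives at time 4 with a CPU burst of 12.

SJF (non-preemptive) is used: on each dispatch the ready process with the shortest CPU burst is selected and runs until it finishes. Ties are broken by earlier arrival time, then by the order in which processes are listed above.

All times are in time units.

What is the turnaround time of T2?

10

Timeline: | T1 0-5 | T3 5-6 | T2 6-13 | T4 13-25 |
Completion: T1=5  T2=13  T3=6  T4=25
Turnaround(T2) = completion − arrival = 13 − 3 = 10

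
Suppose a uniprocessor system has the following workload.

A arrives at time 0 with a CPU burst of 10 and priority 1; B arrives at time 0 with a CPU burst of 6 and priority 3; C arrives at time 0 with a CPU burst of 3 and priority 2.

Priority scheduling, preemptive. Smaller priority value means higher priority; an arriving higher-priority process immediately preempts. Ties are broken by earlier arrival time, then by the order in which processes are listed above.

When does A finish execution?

Timeline: | A 0-10 | C 10-13 | B 13-19 |
Completion: A=10  B=19  C=13
Turnaround (C−A): A=10  B=19  C=13

10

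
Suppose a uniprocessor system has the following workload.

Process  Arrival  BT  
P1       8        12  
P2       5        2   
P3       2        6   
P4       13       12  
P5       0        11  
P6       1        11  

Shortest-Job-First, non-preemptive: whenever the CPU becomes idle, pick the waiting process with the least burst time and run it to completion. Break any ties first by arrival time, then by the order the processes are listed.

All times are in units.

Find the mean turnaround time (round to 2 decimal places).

Schedule: | P5 0-11 | P2 11-13 | P3 13-19 | P6 19-30 | P1 30-42 | P4 42-54 |
Completion: P1=42  P2=13  P3=19  P4=54  P5=11  P6=30
Turnaround times: P1=34, P2=8, P3=17, P4=41, P5=11, P6=29
Average turnaround = (34+8+17+41+11+29) / 6 = 140/6 = 23.33

23.33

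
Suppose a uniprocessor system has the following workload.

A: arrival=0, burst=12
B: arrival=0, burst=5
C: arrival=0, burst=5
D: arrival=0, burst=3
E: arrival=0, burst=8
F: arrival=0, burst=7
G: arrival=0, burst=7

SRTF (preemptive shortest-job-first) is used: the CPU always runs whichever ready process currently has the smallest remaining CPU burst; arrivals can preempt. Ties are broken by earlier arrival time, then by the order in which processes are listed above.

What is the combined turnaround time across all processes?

Gantt: | D 0-3 | B 3-8 | C 8-13 | F 13-20 | G 20-27 | E 27-35 | A 35-47 |
Completion: A=47  B=8  C=13  D=3  E=35  F=20  G=27
Turnaround = completion − arrival: A=47, B=8, C=13, D=3, E=35, F=20, G=27
Total turnaround = 47 + 8 + 13 + 3 + 35 + 20 + 27 = 153

153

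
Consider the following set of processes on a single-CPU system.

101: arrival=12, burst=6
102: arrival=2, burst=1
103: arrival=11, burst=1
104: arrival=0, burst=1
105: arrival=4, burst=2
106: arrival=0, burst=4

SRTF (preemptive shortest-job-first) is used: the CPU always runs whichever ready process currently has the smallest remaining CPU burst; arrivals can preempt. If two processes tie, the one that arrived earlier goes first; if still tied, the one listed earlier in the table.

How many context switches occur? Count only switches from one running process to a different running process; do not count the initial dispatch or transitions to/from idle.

5

Schedule: | 104 0-1 | 106 1-2 | 102 2-3 | 106 3-6 | 105 6-8 | idle 8-11 | 103 11-12 | 101 12-18 |
Completion: 101=18  102=3  103=12  104=1  105=8  106=6
Turnaround (C−A): 101=6  102=1  103=1  104=1  105=4  106=6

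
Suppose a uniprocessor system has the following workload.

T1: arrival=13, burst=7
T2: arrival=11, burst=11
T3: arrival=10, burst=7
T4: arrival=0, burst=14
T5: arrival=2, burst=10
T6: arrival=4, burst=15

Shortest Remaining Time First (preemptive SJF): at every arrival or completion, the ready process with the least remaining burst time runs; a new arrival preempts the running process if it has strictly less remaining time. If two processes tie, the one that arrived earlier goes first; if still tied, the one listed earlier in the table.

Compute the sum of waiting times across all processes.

103

Timeline: | T4 0-2 | T5 2-12 | T3 12-19 | T1 19-26 | T2 26-37 | T4 37-49 | T6 49-64 |
Completion: T1=26  T2=37  T3=19  T4=49  T5=12  T6=64
Turnaround (C−A): T1=13  T2=26  T3=9  T4=49  T5=10  T6=60
Waiting = turnaround − burst: T1=6, T2=15, T3=2, T4=35, T5=0, T6=45
Total waiting = 6 + 15 + 2 + 35 + 0 + 45 = 103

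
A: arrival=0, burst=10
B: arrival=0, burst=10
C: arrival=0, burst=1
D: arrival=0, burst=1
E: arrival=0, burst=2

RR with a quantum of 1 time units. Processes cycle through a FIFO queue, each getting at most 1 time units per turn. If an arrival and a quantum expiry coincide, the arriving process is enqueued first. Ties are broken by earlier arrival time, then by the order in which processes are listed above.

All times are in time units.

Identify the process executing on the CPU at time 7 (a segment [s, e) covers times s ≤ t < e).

Gantt: | A 0-1 | B 1-2 | C 2-3 | D 3-4 | E 4-5 | A 5-6 | B 6-7 | E 7-8 | A 8-9 | B 9-10 | A 10-11 | B 11-12 | A 12-13 | B 13-14 | A 14-15 | B 15-16 | A 16-17 | B 17-18 | A 18-19 | B 19-20 | A 20-21 | B 21-22 | A 22-23 | B 23-24 |
Completion: A=23  B=24  C=3  D=4  E=8
Turnaround (C−A): A=23  B=24  C=3  D=4  E=8

E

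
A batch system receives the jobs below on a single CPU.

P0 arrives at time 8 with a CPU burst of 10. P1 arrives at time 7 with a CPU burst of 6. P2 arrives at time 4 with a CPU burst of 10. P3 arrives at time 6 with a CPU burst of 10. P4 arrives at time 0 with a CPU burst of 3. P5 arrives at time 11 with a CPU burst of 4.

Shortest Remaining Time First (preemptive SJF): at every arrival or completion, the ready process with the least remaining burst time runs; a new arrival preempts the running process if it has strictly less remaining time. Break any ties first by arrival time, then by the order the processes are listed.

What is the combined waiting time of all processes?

56

Gantt: | P4 0-3 | idle 3-4 | P2 4-7 | P1 7-13 | P5 13-17 | P2 17-24 | P3 24-34 | P0 34-44 |
Completion: P0=44  P1=13  P2=24  P3=34  P4=3  P5=17
Waiting = turnaround − burst: P0=26, P1=0, P2=10, P3=18, P4=0, P5=2
Total waiting = 26 + 0 + 10 + 18 + 0 + 2 = 56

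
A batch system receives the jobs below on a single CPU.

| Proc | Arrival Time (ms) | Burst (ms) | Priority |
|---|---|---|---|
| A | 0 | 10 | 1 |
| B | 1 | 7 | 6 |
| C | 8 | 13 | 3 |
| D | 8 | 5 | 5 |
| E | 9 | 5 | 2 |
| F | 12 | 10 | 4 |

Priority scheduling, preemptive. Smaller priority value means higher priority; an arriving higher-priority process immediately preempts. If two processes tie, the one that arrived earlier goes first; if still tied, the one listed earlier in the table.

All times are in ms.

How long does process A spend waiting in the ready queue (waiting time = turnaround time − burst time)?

0

Schedule: | A 0-10 | E 10-15 | C 15-28 | F 28-38 | D 38-43 | B 43-50 |
Completion: A=10  B=50  C=28  D=43  E=15  F=38
Turnaround (C−A): A=10  B=49  C=20  D=35  E=6  F=26
Waiting(A) = turnaround − burst = 10 − 10 = 0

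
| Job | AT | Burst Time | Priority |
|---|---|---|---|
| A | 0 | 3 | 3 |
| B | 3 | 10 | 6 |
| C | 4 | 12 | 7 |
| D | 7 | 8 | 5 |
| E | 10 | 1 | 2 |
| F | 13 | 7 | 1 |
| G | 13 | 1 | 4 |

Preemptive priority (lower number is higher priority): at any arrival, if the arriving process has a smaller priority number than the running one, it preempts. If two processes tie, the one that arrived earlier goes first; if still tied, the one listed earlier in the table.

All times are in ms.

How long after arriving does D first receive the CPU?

Timeline: | A 0-3 | B 3-7 | D 7-10 | E 10-11 | D 11-13 | F 13-20 | G 20-21 | D 21-24 | B 24-30 | C 30-42 |
Completion: A=3  B=30  C=42  D=24  E=11  F=20  G=21
Turnaround (C−A): A=3  B=27  C=38  D=17  E=1  F=7  G=8
Response(D) = first start − arrival = 7 − 7 = 0

0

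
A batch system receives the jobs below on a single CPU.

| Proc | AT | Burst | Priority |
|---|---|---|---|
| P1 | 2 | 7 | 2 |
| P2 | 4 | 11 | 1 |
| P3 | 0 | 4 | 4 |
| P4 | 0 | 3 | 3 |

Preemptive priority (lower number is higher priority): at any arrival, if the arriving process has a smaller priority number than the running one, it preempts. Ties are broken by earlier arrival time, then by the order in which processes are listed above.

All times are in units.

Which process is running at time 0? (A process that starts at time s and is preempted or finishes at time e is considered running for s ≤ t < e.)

Schedule: | P4 0-2 | P1 2-4 | P2 4-15 | P1 15-20 | P4 20-21 | P3 21-25 |
Completion: P1=20  P2=15  P3=25  P4=21
Turnaround (C−A): P1=18  P2=11  P3=25  P4=21

P4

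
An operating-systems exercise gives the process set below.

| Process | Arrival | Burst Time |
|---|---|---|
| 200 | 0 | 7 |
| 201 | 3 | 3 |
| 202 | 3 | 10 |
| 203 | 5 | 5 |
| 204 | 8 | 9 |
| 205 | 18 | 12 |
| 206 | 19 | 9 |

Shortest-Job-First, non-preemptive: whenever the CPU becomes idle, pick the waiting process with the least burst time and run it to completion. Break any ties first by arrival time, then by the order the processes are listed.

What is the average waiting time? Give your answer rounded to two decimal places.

10.86

Gantt: | 200 0-7 | 201 7-10 | 203 10-15 | 204 15-24 | 206 24-33 | 202 33-43 | 205 43-55 |
Completion: 200=7  201=10  202=43  203=15  204=24  205=55  206=33
Waiting times: 200=0, 201=4, 202=30, 203=5, 204=7, 205=25, 206=5
Average waiting = (0+4+30+5+7+25+5) / 7 = 76/7 = 10.86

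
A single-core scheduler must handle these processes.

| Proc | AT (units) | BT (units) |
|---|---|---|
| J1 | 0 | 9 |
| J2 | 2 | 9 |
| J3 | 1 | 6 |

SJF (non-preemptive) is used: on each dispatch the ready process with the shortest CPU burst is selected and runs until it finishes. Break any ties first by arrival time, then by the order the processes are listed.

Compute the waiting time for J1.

Gantt: | J1 0-9 | J3 9-15 | J2 15-24 |
Completion: J1=9  J2=24  J3=15
Turnaround (C−A): J1=9  J2=22  J3=14
Waiting(J1) = turnaround − burst = 9 − 9 = 0

0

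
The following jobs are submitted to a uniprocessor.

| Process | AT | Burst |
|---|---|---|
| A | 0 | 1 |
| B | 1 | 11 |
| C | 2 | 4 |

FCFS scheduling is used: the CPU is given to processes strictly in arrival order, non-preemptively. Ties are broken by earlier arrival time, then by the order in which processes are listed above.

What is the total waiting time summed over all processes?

10

Timeline: | A 0-1 | B 1-12 | C 12-16 |
Completion: A=1  B=12  C=16
Turnaround (C−A): A=1  B=11  C=14
Waiting = turnaround − burst: A=0, B=0, C=10
Total waiting = 0 + 0 + 10 = 10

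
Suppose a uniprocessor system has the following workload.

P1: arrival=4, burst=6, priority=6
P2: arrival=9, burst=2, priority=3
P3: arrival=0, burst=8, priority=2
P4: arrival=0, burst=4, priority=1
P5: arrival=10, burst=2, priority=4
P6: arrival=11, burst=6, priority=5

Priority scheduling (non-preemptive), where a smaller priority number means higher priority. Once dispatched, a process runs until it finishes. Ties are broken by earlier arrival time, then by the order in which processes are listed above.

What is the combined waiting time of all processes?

34

Timeline: | P4 0-4 | P3 4-12 | P2 12-14 | P5 14-16 | P6 16-22 | P1 22-28 |
Completion: P1=28  P2=14  P3=12  P4=4  P5=16  P6=22
Waiting = turnaround − burst: P1=18, P2=3, P3=4, P4=0, P5=4, P6=5
Total waiting = 18 + 3 + 4 + 0 + 4 + 5 = 34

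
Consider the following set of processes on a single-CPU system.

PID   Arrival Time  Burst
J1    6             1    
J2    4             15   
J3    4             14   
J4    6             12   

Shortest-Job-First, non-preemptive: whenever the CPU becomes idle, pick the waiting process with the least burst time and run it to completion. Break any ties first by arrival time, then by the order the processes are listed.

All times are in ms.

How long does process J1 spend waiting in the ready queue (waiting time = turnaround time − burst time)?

12

Schedule: | idle 0-4 | J3 4-18 | J1 18-19 | J4 19-31 | J2 31-46 |
Completion: J1=19  J2=46  J3=18  J4=31
Waiting(J1) = turnaround − burst = 13 − 1 = 12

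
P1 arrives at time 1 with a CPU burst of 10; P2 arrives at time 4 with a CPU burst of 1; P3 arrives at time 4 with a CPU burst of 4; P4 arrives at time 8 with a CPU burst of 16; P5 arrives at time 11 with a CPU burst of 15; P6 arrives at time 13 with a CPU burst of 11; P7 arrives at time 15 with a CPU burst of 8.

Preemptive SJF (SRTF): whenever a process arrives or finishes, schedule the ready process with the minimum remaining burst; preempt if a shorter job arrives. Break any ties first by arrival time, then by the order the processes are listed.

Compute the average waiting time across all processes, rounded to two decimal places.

12.00

Schedule: | idle 0-1 | P1 1-4 | P2 4-5 | P3 5-9 | P1 9-16 | P7 16-24 | P6 24-35 | P5 35-50 | P4 50-66 |
Completion: P1=16  P2=5  P3=9  P4=66  P5=50  P6=35  P7=24
Turnaround (C−A): P1=15  P2=1  P3=5  P4=58  P5=39  P6=22  P7=9
Waiting times: P1=5, P2=0, P3=1, P4=42, P5=24, P6=11, P7=1
Average waiting = (5+0+1+42+24+11+1) / 7 = 84/7 = 12.00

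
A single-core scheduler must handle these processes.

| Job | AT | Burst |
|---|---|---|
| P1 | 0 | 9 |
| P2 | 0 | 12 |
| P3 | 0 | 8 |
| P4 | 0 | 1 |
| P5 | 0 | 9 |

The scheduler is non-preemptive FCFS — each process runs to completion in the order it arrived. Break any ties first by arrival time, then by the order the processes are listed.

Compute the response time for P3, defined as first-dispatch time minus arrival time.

Schedule: | P1 0-9 | P2 9-21 | P3 21-29 | P4 29-30 | P5 30-39 |
Completion: P1=9  P2=21  P3=29  P4=30  P5=39
Turnaround (C−A): P1=9  P2=21  P3=29  P4=30  P5=39
Response(P3) = first start − arrival = 21 − 0 = 21

21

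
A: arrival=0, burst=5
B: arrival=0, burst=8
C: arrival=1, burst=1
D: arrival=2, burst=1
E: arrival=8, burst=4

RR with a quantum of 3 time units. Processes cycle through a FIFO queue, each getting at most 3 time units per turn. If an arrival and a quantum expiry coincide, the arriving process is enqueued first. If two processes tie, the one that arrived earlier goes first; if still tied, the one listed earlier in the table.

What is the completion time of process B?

18

Timeline: | A 0-3 | B 3-6 | C 6-7 | D 7-8 | A 8-10 | B 10-13 | E 13-16 | B 16-18 | E 18-19 |
Completion: A=10  B=18  C=7  D=8  E=19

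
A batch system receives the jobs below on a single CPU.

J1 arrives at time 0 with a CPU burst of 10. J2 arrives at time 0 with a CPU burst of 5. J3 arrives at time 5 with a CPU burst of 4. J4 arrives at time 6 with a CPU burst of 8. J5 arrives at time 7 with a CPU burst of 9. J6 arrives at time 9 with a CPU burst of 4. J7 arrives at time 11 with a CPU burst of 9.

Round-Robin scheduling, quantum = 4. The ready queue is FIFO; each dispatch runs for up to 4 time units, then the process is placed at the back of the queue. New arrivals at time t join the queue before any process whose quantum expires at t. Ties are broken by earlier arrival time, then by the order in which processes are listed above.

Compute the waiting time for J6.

16

Timeline: | J1 0-4 | J2 4-8 | J1 8-12 | J3 12-16 | J4 16-20 | J5 20-24 | J2 24-25 | J6 25-29 | J7 29-33 | J1 33-35 | J4 35-39 | J5 39-43 | J7 43-47 | J5 47-48 | J7 48-49 |
Completion: J1=35  J2=25  J3=16  J4=39  J5=48  J6=29  J7=49
Turnaround (C−A): J1=35  J2=25  J3=11  J4=33  J5=41  J6=20  J7=38
Waiting(J6) = turnaround − burst = 20 − 4 = 16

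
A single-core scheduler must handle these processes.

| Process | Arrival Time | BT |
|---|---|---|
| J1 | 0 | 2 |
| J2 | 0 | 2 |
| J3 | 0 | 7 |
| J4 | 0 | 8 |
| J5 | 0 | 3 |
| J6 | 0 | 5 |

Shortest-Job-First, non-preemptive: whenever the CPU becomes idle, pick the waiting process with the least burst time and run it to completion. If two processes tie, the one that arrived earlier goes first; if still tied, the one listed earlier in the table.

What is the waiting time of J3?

12

Gantt: | J1 0-2 | J2 2-4 | J5 4-7 | J6 7-12 | J3 12-19 | J4 19-27 |
Completion: J1=2  J2=4  J3=19  J4=27  J5=7  J6=12
Turnaround (C−A): J1=2  J2=4  J3=19  J4=27  J5=7  J6=12
Waiting(J3) = turnaround − burst = 19 − 7 = 12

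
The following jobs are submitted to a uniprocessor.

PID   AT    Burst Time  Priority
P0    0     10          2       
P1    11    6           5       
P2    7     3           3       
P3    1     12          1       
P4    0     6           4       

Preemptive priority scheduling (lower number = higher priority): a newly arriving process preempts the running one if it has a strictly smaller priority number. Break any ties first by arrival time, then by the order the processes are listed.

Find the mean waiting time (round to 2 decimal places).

14.40

Schedule: | P0 0-1 | P3 1-13 | P0 13-22 | P2 22-25 | P4 25-31 | P1 31-37 |
Completion: P0=22  P1=37  P2=25  P3=13  P4=31
Turnaround (C−A): P0=22  P1=26  P2=18  P3=12  P4=31
Waiting times: P0=12, P1=20, P2=15, P3=0, P4=25
Average waiting = (12+20+15+0+25) / 5 = 72/5 = 14.40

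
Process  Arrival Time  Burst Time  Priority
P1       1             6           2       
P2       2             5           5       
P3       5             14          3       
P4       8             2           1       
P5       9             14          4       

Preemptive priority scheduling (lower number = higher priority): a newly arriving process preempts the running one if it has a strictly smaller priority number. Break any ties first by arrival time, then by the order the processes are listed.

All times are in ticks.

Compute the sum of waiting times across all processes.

53

Gantt: | idle 0-1 | P1 1-7 | P3 7-8 | P4 8-10 | P3 10-23 | P5 23-37 | P2 37-42 |
Completion: P1=7  P2=42  P3=23  P4=10  P5=37
Turnaround (C−A): P1=6  P2=40  P3=18  P4=2  P5=28
Waiting = turnaround − burst: P1=0, P2=35, P3=4, P4=0, P5=14
Total waiting = 0 + 35 + 4 + 0 + 14 = 53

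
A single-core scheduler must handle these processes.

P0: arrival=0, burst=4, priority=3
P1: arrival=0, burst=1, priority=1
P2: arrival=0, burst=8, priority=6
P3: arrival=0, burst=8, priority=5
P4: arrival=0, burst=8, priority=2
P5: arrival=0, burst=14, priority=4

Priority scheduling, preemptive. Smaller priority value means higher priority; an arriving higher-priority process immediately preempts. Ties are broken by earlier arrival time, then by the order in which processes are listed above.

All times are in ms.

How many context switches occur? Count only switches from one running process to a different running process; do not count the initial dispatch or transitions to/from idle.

Gantt: | P1 0-1 | P4 1-9 | P0 9-13 | P5 13-27 | P3 27-35 | P2 35-43 |
Completion: P0=13  P1=1  P2=43  P3=35  P4=9  P5=27

5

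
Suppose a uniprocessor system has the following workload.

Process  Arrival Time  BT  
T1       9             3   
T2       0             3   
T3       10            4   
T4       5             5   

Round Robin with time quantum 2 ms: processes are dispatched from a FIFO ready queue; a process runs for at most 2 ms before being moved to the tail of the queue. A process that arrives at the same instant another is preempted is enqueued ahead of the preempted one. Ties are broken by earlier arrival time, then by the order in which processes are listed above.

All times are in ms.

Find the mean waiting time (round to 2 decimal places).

Gantt: | T2 0-3 | idle 3-5 | T4 5-9 | T1 9-11 | T4 11-12 | T3 12-14 | T1 14-15 | T3 15-17 |
Completion: T1=15  T2=3  T3=17  T4=12
Turnaround (C−A): T1=6  T2=3  T3=7  T4=7
Waiting times: T1=3, T2=0, T3=3, T4=2
Average waiting = (3+0+3+2) / 4 = 8/4 = 2.00

2.00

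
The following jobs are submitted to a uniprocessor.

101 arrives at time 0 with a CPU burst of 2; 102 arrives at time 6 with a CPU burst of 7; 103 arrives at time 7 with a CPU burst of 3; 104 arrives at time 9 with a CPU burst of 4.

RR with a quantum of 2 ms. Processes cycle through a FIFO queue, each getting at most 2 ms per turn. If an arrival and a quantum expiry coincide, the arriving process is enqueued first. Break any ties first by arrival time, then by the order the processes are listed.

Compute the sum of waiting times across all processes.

Gantt: | 101 0-2 | idle 2-6 | 102 6-8 | 103 8-10 | 102 10-12 | 104 12-14 | 103 14-15 | 102 15-17 | 104 17-19 | 102 19-20 |
Completion: 101=2  102=20  103=15  104=19
Waiting = turnaround − burst: 101=0, 102=7, 103=5, 104=6
Total waiting = 0 + 7 + 5 + 6 = 18

18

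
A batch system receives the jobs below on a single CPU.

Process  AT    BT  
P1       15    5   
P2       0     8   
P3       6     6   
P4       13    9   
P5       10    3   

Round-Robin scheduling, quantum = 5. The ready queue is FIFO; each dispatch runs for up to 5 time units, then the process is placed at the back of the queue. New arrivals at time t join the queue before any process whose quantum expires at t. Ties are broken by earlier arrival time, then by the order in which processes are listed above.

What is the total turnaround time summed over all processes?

Gantt: | P2 0-8 | P3 8-13 | P5 13-16 | P4 16-21 | P3 21-22 | P1 22-27 | P4 27-31 |
Completion: P1=27  P2=8  P3=22  P4=31  P5=16
Turnaround = completion − arrival: P1=12, P2=8, P3=16, P4=18, P5=6
Total turnaround = 12 + 8 + 16 + 18 + 6 = 60

60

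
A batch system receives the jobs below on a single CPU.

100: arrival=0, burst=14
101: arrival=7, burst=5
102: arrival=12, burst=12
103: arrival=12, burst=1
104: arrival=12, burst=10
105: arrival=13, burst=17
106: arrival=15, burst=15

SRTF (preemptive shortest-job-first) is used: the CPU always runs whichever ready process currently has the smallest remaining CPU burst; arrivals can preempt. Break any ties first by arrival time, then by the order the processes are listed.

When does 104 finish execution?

Schedule: | 100 0-7 | 101 7-12 | 103 12-13 | 100 13-20 | 104 20-30 | 102 30-42 | 106 42-57 | 105 57-74 |
Completion: 100=20  101=12  102=42  103=13  104=30  105=74  106=57

30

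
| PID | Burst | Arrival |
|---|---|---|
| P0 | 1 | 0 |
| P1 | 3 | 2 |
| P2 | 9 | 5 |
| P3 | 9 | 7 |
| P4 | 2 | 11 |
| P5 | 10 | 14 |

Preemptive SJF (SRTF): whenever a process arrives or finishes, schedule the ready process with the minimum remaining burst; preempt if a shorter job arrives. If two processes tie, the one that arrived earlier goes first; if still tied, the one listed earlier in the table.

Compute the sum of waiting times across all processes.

22

Timeline: | P0 0-1 | idle 1-2 | P1 2-5 | P2 5-11 | P4 11-13 | P2 13-16 | P3 16-25 | P5 25-35 |
Completion: P0=1  P1=5  P2=16  P3=25  P4=13  P5=35
Turnaround (C−A): P0=1  P1=3  P2=11  P3=18  P4=2  P5=21
Waiting = turnaround − burst: P0=0, P1=0, P2=2, P3=9, P4=0, P5=11
Total waiting = 0 + 0 + 2 + 9 + 0 + 11 = 22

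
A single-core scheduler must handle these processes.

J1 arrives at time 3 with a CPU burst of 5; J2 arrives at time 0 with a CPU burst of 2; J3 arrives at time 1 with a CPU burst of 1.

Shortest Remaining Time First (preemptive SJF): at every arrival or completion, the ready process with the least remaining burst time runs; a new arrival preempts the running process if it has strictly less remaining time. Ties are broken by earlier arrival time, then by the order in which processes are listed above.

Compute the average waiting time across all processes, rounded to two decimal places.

Schedule: | J2 0-2 | J3 2-3 | J1 3-8 |
Completion: J1=8  J2=2  J3=3
Waiting times: J1=0, J2=0, J3=1
Average waiting = (0+0+1) / 3 = 1/3 = 0.33

0.33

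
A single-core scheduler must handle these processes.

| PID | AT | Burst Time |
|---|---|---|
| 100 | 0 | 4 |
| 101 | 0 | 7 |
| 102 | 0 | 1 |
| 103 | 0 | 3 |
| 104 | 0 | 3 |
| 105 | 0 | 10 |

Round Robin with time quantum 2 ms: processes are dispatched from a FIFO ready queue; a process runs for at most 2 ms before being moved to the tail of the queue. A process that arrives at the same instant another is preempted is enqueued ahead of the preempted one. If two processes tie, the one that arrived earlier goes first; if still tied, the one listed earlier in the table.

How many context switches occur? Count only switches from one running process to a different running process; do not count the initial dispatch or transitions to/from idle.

14

Timeline: | 100 0-2 | 101 2-4 | 102 4-5 | 103 5-7 | 104 7-9 | 105 9-11 | 100 11-13 | 101 13-15 | 103 15-16 | 104 16-17 | 105 17-19 | 101 19-21 | 105 21-23 | 101 23-24 | 105 24-28 |
Completion: 100=13  101=24  102=5  103=16  104=17  105=28
Turnaround (C−A): 100=13  101=24  102=5  103=16  104=17  105=28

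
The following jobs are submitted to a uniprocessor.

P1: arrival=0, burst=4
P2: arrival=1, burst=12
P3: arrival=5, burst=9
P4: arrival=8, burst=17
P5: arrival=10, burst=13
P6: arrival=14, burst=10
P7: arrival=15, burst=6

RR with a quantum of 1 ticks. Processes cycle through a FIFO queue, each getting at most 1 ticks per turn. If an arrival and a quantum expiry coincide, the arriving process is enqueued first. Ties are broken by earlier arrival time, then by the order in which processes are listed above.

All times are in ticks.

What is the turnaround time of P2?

51

Gantt: | P1 0-1 | P2 1-2 | P1 2-3 | P2 3-4 | P1 4-5 | P2 5-6 | P3 6-7 | P1 7-8 | P2 8-9 | P3 9-10 | P4 10-11 | P2 11-12 | P5 12-13 | P3 13-14 | P4 14-15 | P2 15-16 | P5 16-17 | P6 17-18 | P3 18-19 | P7 19-20 | P4 20-21 | P2 21-22 | P5 22-23 | P6 23-24 | P3 24-25 | P7 25-26 | P4 26-27 | P2 27-28 | P5 28-29 | P6 29-30 | P3 30-31 | P7 31-32 | P4 32-33 | P2 33-34 | P5 34-35 | P6 35-36 | P3 36-37 | P7 37-38 | P4 38-39 | P2 39-40 | P5 40-41 | P6 41-42 | P3 42-43 | P7 43-44 | P4 44-45 | P2 45-46 | P5 46-47 | P6 47-48 | P3 48-49 | P7 49-50 | P4 50-51 | P2 51-52 | P5 52-53 | P6 53-54 | P4 54-55 | P5 55-56 | P6 56-57 | P4 57-58 | P5 58-59 | P6 59-60 | P4 60-61 | P5 61-62 | P6 62-63 | P4 63-64 | P5 64-65 | P4 65-66 | P5 66-67 | P4 67-71 |
Completion: P1=8  P2=52  P3=49  P4=71  P5=67  P6=63  P7=50
Turnaround (C−A): P1=8  P2=51  P3=44  P4=63  P5=57  P6=49  P7=35
Turnaround(P2) = completion − arrival = 52 − 1 = 51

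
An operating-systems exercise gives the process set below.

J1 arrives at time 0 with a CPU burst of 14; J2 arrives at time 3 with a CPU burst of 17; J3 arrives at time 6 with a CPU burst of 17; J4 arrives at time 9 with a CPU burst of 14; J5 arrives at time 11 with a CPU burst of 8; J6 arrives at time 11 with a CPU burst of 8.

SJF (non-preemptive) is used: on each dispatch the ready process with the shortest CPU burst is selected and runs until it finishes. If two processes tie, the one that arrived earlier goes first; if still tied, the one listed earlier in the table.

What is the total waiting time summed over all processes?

131

Schedule: | J1 0-14 | J5 14-22 | J6 22-30 | J4 30-44 | J2 44-61 | J3 61-78 |
Completion: J1=14  J2=61  J3=78  J4=44  J5=22  J6=30
Turnaround (C−A): J1=14  J2=58  J3=72  J4=35  J5=11  J6=19
Waiting = turnaround − burst: J1=0, J2=41, J3=55, J4=21, J5=3, J6=11
Total waiting = 0 + 41 + 55 + 21 + 3 + 11 = 131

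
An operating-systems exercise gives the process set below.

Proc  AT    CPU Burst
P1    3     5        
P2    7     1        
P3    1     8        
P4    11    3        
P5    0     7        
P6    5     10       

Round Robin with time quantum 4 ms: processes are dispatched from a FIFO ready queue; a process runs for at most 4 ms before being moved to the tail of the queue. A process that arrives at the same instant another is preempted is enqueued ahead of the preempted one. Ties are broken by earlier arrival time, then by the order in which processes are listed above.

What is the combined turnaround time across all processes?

121

Schedule: | P5 0-4 | P3 4-8 | P1 8-12 | P5 12-15 | P6 15-19 | P2 19-20 | P3 20-24 | P4 24-27 | P1 27-28 | P6 28-34 |
Completion: P1=28  P2=20  P3=24  P4=27  P5=15  P6=34
Turnaround (C−A): P1=25  P2=13  P3=23  P4=16  P5=15  P6=29
Turnaround = completion − arrival: P1=25, P2=13, P3=23, P4=16, P5=15, P6=29
Total turnaround = 25 + 13 + 23 + 16 + 15 + 29 = 121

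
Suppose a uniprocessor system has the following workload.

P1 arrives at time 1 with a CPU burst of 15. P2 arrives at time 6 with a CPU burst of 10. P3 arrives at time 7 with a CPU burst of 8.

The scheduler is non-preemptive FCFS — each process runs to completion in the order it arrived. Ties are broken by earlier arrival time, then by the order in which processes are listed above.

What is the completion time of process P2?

Gantt: | idle 0-1 | P1 1-16 | P2 16-26 | P3 26-34 |
Completion: P1=16  P2=26  P3=34

26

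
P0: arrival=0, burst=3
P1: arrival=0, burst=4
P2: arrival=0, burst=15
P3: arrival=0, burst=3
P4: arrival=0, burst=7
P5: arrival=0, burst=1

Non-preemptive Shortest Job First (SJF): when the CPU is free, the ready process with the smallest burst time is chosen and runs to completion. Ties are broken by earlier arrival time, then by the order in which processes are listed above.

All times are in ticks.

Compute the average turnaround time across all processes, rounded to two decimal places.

Schedule: | P5 0-1 | P0 1-4 | P3 4-7 | P1 7-11 | P4 11-18 | P2 18-33 |
Completion: P0=4  P1=11  P2=33  P3=7  P4=18  P5=1
Turnaround times: P0=4, P1=11, P2=33, P3=7, P4=18, P5=1
Average turnaround = (4+11+33+7+18+1) / 6 = 74/6 = 12.33

12.33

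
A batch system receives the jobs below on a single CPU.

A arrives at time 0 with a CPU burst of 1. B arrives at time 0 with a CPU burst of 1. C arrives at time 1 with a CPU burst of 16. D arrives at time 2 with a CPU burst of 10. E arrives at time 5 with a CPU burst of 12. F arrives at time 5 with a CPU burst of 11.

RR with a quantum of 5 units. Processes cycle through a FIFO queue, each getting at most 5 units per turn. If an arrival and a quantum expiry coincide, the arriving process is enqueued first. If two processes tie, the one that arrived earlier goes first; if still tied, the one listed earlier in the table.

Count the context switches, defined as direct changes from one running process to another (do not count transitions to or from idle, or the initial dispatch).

13

Gantt: | A 0-1 | B 1-2 | C 2-7 | D 7-12 | E 12-17 | F 17-22 | C 22-27 | D 27-32 | E 32-37 | F 37-42 | C 42-47 | E 47-49 | F 49-50 | C 50-51 |
Completion: A=1  B=2  C=51  D=32  E=49  F=50
Turnaround (C−A): A=1  B=2  C=50  D=30  E=44  F=45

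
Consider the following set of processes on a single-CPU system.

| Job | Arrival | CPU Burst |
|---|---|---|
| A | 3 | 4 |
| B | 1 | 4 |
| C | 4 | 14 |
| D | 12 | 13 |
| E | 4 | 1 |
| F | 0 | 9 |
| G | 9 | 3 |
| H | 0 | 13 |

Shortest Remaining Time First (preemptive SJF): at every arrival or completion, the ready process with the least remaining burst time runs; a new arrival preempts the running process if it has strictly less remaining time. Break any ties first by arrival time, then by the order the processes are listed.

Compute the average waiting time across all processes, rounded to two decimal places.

12.88

Gantt: | F 0-1 | B 1-5 | E 5-6 | A 6-10 | G 10-13 | F 13-21 | H 21-34 | D 34-47 | C 47-61 |
Completion: A=10  B=5  C=61  D=47  E=6  F=21  G=13  H=34
Waiting times: A=3, B=0, C=43, D=22, E=1, F=12, G=1, H=21
Average waiting = (3+0+43+22+1+12+1+21) / 8 = 103/8 = 12.88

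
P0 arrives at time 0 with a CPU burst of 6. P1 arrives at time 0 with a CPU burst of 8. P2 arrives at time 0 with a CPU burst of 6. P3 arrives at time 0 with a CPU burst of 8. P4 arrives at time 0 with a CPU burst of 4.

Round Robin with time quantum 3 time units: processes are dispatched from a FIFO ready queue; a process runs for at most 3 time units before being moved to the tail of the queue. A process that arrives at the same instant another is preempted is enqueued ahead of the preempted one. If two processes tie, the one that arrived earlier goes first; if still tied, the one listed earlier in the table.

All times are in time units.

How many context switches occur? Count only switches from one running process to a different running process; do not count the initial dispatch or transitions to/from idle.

Timeline: | P0 0-3 | P1 3-6 | P2 6-9 | P3 9-12 | P4 12-15 | P0 15-18 | P1 18-21 | P2 21-24 | P3 24-27 | P4 27-28 | P1 28-30 | P3 30-32 |
Completion: P0=18  P1=30  P2=24  P3=32  P4=28

11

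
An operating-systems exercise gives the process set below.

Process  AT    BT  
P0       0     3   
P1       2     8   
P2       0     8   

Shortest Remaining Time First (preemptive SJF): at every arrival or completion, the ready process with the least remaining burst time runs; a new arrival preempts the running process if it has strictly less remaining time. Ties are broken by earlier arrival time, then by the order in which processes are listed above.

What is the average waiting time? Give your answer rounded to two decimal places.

Schedule: | P0 0-3 | P2 3-11 | P1 11-19 |
Completion: P0=3  P1=19  P2=11
Turnaround (C−A): P0=3  P1=17  P2=11
Waiting times: P0=0, P1=9, P2=3
Average waiting = (0+9+3) / 3 = 12/3 = 4.00

4.00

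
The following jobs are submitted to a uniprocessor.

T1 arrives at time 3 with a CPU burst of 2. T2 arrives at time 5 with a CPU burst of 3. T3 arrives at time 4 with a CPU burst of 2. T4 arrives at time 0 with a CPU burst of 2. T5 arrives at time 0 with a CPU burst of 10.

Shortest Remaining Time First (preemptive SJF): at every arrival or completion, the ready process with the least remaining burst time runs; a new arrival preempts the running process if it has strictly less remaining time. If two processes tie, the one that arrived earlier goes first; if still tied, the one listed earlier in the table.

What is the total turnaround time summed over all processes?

Gantt: | T4 0-2 | T5 2-3 | T1 3-5 | T3 5-7 | T2 7-10 | T5 10-19 |
Completion: T1=5  T2=10  T3=7  T4=2  T5=19
Turnaround = completion − arrival: T1=2, T2=5, T3=3, T4=2, T5=19
Total turnaround = 2 + 5 + 3 + 2 + 19 = 31

31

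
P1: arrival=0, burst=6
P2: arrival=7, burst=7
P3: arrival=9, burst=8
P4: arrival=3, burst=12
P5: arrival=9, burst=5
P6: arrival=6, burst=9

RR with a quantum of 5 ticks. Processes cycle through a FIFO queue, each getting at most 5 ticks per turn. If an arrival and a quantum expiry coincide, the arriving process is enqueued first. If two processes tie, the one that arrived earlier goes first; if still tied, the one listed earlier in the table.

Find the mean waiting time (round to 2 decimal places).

Gantt: | P1 0-5 | P4 5-10 | P1 10-11 | P6 11-16 | P2 16-21 | P3 21-26 | P5 26-31 | P4 31-36 | P6 36-40 | P2 40-42 | P3 42-45 | P4 45-47 |
Completion: P1=11  P2=42  P3=45  P4=47  P5=31  P6=40
Turnaround (C−A): P1=11  P2=35  P3=36  P4=44  P5=22  P6=34
Waiting times: P1=5, P2=28, P3=28, P4=32, P5=17, P6=25
Average waiting = (5+28+28+32+17+25) / 6 = 135/6 = 22.50

22.50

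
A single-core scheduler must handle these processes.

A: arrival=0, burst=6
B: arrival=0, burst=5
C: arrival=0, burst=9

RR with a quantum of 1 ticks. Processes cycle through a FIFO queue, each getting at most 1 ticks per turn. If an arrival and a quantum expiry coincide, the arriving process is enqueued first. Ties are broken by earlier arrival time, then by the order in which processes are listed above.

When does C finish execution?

Timeline: | A 0-1 | B 1-2 | C 2-3 | A 3-4 | B 4-5 | C 5-6 | A 6-7 | B 7-8 | C 8-9 | A 9-10 | B 10-11 | C 11-12 | A 12-13 | B 13-14 | C 14-15 | A 15-16 | C 16-20 |
Completion: A=16  B=14  C=20
Turnaround (C−A): A=16  B=14  C=20

20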